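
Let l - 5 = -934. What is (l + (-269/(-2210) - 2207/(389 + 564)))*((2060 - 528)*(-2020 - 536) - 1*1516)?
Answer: 3841343334101482/1053065 ≈ 3.6478e+9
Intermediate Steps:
l = -929 (l = 5 - 934 = -929)
(l + (-269/(-2210) - 2207/(389 + 564)))*((2060 - 528)*(-2020 - 536) - 1*1516) = (-929 + (-269/(-2210) - 2207/(389 + 564)))*((2060 - 528)*(-2020 - 536) - 1*1516) = (-929 + (-269*(-1/2210) - 2207/953))*(1532*(-2556) - 1516) = (-929 + (269/2210 - 2207*1/953))*(-3915792 - 1516) = (-929 + (269/2210 - 2207/953))*(-3917308) = (-929 - 4621113/2106130)*(-3917308) = -1961215883/2106130*(-3917308) = 3841343334101482/1053065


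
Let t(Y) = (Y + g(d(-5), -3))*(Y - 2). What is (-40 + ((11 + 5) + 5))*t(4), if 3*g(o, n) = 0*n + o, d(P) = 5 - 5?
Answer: -152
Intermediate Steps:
d(P) = 0
g(o, n) = o/3 (g(o, n) = (0*n + o)/3 = (0 + o)/3 = o/3)
t(Y) = Y*(-2 + Y) (t(Y) = (Y + (⅓)*0)*(Y - 2) = (Y + 0)*(-2 + Y) = Y*(-2 + Y))
(-40 + ((11 + 5) + 5))*t(4) = (-40 + ((11 + 5) + 5))*(4*(-2 + 4)) = (-40 + (16 + 5))*(4*2) = (-40 + 21)*8 = -19*8 = -152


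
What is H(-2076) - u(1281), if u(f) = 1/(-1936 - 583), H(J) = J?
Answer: -5229443/2519 ≈ -2076.0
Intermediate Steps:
u(f) = -1/2519 (u(f) = 1/(-2519) = -1/2519)
H(-2076) - u(1281) = -2076 - 1*(-1/2519) = -2076 + 1/2519 = -5229443/2519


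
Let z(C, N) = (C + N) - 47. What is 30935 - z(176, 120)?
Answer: 30686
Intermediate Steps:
z(C, N) = -47 + C + N
30935 - z(176, 120) = 30935 - (-47 + 176 + 120) = 30935 - 1*249 = 30935 - 249 = 30686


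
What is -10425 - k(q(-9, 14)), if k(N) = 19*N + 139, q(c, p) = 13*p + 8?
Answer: -14174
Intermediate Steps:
q(c, p) = 8 + 13*p
k(N) = 139 + 19*N
-10425 - k(q(-9, 14)) = -10425 - (139 + 19*(8 + 13*14)) = -10425 - (139 + 19*(8 + 182)) = -10425 - (139 + 19*190) = -10425 - (139 + 3610) = -10425 - 1*3749 = -10425 - 3749 = -14174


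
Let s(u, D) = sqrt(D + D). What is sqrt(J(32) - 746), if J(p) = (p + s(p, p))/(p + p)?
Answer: I*sqrt(11926)/4 ≈ 27.302*I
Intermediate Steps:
s(u, D) = sqrt(2)*sqrt(D) (s(u, D) = sqrt(2*D) = sqrt(2)*sqrt(D))
J(p) = (p + sqrt(2)*sqrt(p))/(2*p) (J(p) = (p + sqrt(2)*sqrt(p))/(p + p) = (p + sqrt(2)*sqrt(p))/((2*p)) = (p + sqrt(2)*sqrt(p))*(1/(2*p)) = (p + sqrt(2)*sqrt(p))/(2*p))
sqrt(J(32) - 746) = sqrt((1/2)*(32 + sqrt(2)*sqrt(32))/32 - 746) = sqrt((1/2)*(1/32)*(32 + sqrt(2)*(4*sqrt(2))) - 746) = sqrt((1/2)*(1/32)*(32 + 8) - 746) = sqrt((1/2)*(1/32)*40 - 746) = sqrt(5/8 - 746) = sqrt(-5963/8) = I*sqrt(11926)/4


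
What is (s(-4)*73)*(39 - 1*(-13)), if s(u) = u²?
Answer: 60736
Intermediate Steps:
(s(-4)*73)*(39 - 1*(-13)) = ((-4)²*73)*(39 - 1*(-13)) = (16*73)*(39 + 13) = 1168*52 = 60736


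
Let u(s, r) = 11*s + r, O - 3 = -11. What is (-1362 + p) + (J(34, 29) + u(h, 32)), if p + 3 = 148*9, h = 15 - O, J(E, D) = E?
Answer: 286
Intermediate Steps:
O = -8 (O = 3 - 11 = -8)
h = 23 (h = 15 - 1*(-8) = 15 + 8 = 23)
p = 1329 (p = -3 + 148*9 = -3 + 1332 = 1329)
u(s, r) = r + 11*s
(-1362 + p) + (J(34, 29) + u(h, 32)) = (-1362 + 1329) + (34 + (32 + 11*23)) = -33 + (34 + (32 + 253)) = -33 + (34 + 285) = -33 + 319 = 286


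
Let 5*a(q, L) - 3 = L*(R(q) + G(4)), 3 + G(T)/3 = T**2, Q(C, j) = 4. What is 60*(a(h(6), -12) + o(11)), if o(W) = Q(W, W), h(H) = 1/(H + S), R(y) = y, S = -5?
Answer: -5484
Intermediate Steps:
G(T) = -9 + 3*T**2
h(H) = 1/(-5 + H) (h(H) = 1/(H - 5) = 1/(-5 + H))
a(q, L) = 3/5 + L*(39 + q)/5 (a(q, L) = 3/5 + (L*(q + (-9 + 3*4**2)))/5 = 3/5 + (L*(q + (-9 + 3*16)))/5 = 3/5 + (L*(q + (-9 + 48)))/5 = 3/5 + (L*(q + 39))/5 = 3/5 + (L*(39 + q))/5 = 3/5 + L*(39 + q)/5)
o(W) = 4
60*(a(h(6), -12) + o(11)) = 60*((3/5 + (39/5)*(-12) + (1/5)*(-12)/(-5 + 6)) + 4) = 60*((3/5 - 468/5 + (1/5)*(-12)/1) + 4) = 60*((3/5 - 468/5 + (1/5)*(-12)*1) + 4) = 60*((3/5 - 468/5 - 12/5) + 4) = 60*(-477/5 + 4) = 60*(-457/5) = -5484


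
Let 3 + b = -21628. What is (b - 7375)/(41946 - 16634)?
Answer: -14503/12656 ≈ -1.1459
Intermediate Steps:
b = -21631 (b = -3 - 21628 = -21631)
(b - 7375)/(41946 - 16634) = (-21631 - 7375)/(41946 - 16634) = -29006/25312 = -29006*1/25312 = -14503/12656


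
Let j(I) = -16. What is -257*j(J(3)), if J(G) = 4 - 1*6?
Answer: 4112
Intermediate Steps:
J(G) = -2 (J(G) = 4 - 6 = -2)
-257*j(J(3)) = -257*(-16) = 4112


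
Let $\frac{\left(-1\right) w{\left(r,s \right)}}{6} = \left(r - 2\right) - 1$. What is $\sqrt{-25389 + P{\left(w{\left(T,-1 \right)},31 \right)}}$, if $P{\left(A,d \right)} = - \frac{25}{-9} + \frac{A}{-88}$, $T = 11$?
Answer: $\frac{i \sqrt{27645002}}{33} \approx 159.33 i$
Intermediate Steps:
$w{\left(r,s \right)} = 18 - 6 r$ ($w{\left(r,s \right)} = - 6 \left(\left(r - 2\right) - 1\right) = - 6 \left(\left(-2 + r\right) - 1\right) = - 6 \left(-3 + r\right) = 18 - 6 r$)
$P{\left(A,d \right)} = \frac{25}{9} - \frac{A}{88}$ ($P{\left(A,d \right)} = \left(-25\right) \left(- \frac{1}{9}\right) + A \left(- \frac{1}{88}\right) = \frac{25}{9} - \frac{A}{88}$)
$\sqrt{-25389 + P{\left(w{\left(T,-1 \right)},31 \right)}} = \sqrt{-25389 + \left(\frac{25}{9} - \frac{18 - 66}{88}\right)} = \sqrt{-25389 + \left(\frac{25}{9} - - \frac{6}{11}\right)} = \sqrt{-25389 + \left(\frac{25}{9} + \frac{6}{11}\right)} = \sqrt{-25389 + \frac{329}{99}} = \sqrt{- \frac{2513182}{99}} = \frac{i \sqrt{27645002}}{33}$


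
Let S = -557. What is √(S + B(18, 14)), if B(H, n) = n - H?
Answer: I*√561 ≈ 23.685*I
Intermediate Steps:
√(S + B(18, 14)) = √(-557 + (14 - 1*18)) = √(-557 + (14 - 18)) = √(-557 - 4) = √(-561) = I*√561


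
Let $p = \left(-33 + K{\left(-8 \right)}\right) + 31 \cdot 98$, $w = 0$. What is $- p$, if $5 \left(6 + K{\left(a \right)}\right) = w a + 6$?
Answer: $- \frac{15001}{5} \approx -3000.2$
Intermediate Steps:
$K{\left(a \right)} = - \frac{24}{5}$ ($K{\left(a \right)} = -6 + \frac{0 a + 6}{5} = -6 + \frac{0 + 6}{5} = -6 + \frac{1}{5} \cdot 6 = -6 + \frac{6}{5} = - \frac{24}{5}$)
$p = \frac{15001}{5}$ ($p = \left(-33 - \frac{24}{5}\right) + 31 \cdot 98 = - \frac{189}{5} + 3038 = \frac{15001}{5} \approx 3000.2$)
$- p = \left(-1\right) \frac{15001}{5} = - \frac{15001}{5}$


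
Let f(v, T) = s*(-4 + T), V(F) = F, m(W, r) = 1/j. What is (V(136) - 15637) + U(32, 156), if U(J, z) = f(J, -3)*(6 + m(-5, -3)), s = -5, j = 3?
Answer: -45838/3 ≈ -15279.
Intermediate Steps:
m(W, r) = 1/3
f(v, T) = 20 - 5*T (f(v, T) = -5*(-4 + T) = 20 - 5*T)
U(J, z) = 665/3 (U(J, z) = (20 - 5*(-3))*(6 + 1/3) = (20 + 15)*(19/3) = 35*(19/3) = 665/3)
(V(136) - 15637) + U(32, 156) = (136 - 15637) + 665/3 = -15501 + 665/3 = -45838/3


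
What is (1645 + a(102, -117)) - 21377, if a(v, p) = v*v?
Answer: -9328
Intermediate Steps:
a(v, p) = v²
(1645 + a(102, -117)) - 21377 = (1645 + 102²) - 21377 = (1645 + 10404) - 21377 = 12049 - 21377 = -9328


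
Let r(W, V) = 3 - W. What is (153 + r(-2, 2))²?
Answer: 24964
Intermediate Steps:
(153 + r(-2, 2))² = (153 + (3 - 1*(-2)))² = (153 + (3 + 2))² = (153 + 5)² = 158² = 24964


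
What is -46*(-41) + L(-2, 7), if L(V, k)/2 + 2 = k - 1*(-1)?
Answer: 1898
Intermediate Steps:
L(V, k) = -2 + 2*k (L(V, k) = -4 + 2*(k - 1*(-1)) = -4 + 2*(k + 1) = -4 + 2*(1 + k) = -4 + (2 + 2*k) = -2 + 2*k)
-46*(-41) + L(-2, 7) = -46*(-41) + (-2 + 2*7) = 1886 + (-2 + 14) = 1886 + 12 = 1898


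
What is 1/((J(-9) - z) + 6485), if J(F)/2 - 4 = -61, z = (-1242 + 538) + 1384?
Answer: 1/5691 ≈ 0.00017572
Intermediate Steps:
z = 680 (z = -704 + 1384 = 680)
J(F) = -114 (J(F) = 8 + 2*(-61) = 8 - 122 = -114)
1/((J(-9) - z) + 6485) = 1/((-114 - 1*680) + 6485) = 1/((-114 - 680) + 6485) = 1/(-794 + 6485) = 1/5691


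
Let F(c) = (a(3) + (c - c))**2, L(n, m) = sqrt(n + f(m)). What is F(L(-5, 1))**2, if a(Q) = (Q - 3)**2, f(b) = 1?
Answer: 0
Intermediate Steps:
a(Q) = (-3 + Q)**2
L(n, m) = sqrt(1 + n) (L(n, m) = sqrt(n + 1) = sqrt(1 + n))
F(c) = 0 (F(c) = ((-3 + 3)**2 + (c - c))**2 = (0**2 + 0)**2 = (0 + 0)**2 = 0**2 = 0)
F(L(-5, 1))**2 = 0**2 = 0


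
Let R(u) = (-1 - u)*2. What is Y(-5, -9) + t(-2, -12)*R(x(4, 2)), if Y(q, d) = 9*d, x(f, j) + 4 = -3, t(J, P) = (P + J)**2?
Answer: 2271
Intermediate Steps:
t(J, P) = (J + P)**2
x(f, j) = -7 (x(f, j) = -4 - 3 = -7)
R(u) = -2 - 2*u
Y(-5, -9) + t(-2, -12)*R(x(4, 2)) = 9*(-9) + (-2 - 12)**2*(-2 - 2*(-7)) = -81 + (-14)**2*(-2 + 14) = -81 + 196*12 = -81 + 2352 = 2271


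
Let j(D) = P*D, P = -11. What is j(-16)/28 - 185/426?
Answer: 17449/2982 ≈ 5.8514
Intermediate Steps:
j(D) = -11*D
j(-16)/28 - 185/426 = -11*(-16)/28 - 185/426 = 176*(1/28) - 185*1/426 = 44/7 - 185/426 = 17449/2982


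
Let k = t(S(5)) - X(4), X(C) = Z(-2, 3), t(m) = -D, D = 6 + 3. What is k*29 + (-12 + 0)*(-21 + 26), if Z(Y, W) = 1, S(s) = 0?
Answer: -350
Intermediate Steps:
D = 9
t(m) = -9 (t(m) = -1*9 = -9)
X(C) = 1
k = -10 (k = -9 - 1*1 = -9 - 1 = -10)
k*29 + (-12 + 0)*(-21 + 26) = -10*29 + (-12 + 0)*(-21 + 26) = -290 - 12*5 = -290 - 60 = -350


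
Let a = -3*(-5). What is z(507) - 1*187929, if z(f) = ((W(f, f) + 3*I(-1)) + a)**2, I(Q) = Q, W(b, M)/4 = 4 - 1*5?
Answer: -187865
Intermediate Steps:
W(b, M) = -4 (W(b, M) = 4*(4 - 1*5) = 4*(4 - 5) = 4*(-1) = -4)
a = 15
z(f) = 64 (z(f) = ((-4 + 3*(-1)) + 15)**2 = ((-4 - 3) + 15)**2 = (-7 + 15)**2 = 8**2 = 64)
z(507) - 1*187929 = 64 - 1*187929 = 64 - 187929 = -187865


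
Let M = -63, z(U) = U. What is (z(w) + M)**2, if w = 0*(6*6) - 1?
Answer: 4096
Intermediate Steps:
w = -1 (w = 0*36 - 1 = 0 - 1 = -1)
(z(w) + M)**2 = (-1 - 63)**2 = (-64)**2 = 4096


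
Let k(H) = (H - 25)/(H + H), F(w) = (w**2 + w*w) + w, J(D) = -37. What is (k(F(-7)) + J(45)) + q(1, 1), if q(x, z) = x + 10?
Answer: -2333/91 ≈ -25.637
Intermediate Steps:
q(x, z) = 10 + x
F(w) = w + 2*w**2 (F(w) = (w**2 + w**2) + w = 2*w**2 + w = w + 2*w**2)
k(H) = (-25 + H)/(2*H) (k(H) = (-25 + H)/((2*H)) = (-25 + H)*(1/(2*H)) = (-25 + H)/(2*H))
(k(F(-7)) + J(45)) + q(1, 1) = ((-25 - 7*(1 + 2*(-7)))/(2*((-7*(1 + 2*(-7))))) - 37) + (10 + 1) = ((-25 - 7*(1 - 14))/(2*((-7*(1 - 14)))) - 37) + 11 = ((-25 - 7*(-13))/(2*((-7*(-13)))) - 37) + 11 = ((1/2)*(-25 + 91)/91 - 37) + 11 = ((1/2)*(1/91)*66 - 37) + 11 = (33/91 - 37) + 11 = -3334/91 + 11 = -2333/91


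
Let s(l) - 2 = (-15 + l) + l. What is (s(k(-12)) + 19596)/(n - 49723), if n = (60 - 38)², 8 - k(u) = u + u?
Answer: -2183/5471 ≈ -0.39901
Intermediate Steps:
k(u) = 8 - 2*u (k(u) = 8 - (u + u) = 8 - 2*u)
s(l) = -13 + 2*l (s(l) = 2 + ((-15 + l) + l) = 2 + (-15 + 2*l) = -13 + 2*l)
n = 484 (n = 22² = 484)
(s(k(-12)) + 19596)/(n - 49723) = ((-13 + 2*(8 - 2*(-12))) + 19596)/(484 - 49723) = ((-13 + 2*(8 + 24)) + 19596)/(-49239) = ((-13 + 2*32) + 19596)*(-1/49239) = ((-13 + 64) + 19596)*(-1/49239) = (51 + 19596)*(-1/49239) = 19647*(-1/49239) = -2183/5471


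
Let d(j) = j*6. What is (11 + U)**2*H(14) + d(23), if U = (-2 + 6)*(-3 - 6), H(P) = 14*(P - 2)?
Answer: 105138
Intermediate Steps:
H(P) = -28 + 14*P (H(P) = 14*(-2 + P) = -28 + 14*P)
d(j) = 6*j
U = -36 (U = 4*(-9) = -36)
(11 + U)**2*H(14) + d(23) = (11 - 36)**2*(-28 + 14*14) + 6*23 = (-25)**2*(-28 + 196) + 138 = 625*168 + 138 = 105000 + 138 = 105138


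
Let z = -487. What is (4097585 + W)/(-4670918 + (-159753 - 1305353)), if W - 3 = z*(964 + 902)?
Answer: -1594423/3068012 ≈ -0.51969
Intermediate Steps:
W = -908739 (W = 3 - 487*(964 + 902) = 3 - 487*1866 = 3 - 908742 = -908739)
(4097585 + W)/(-4670918 + (-159753 - 1305353)) = (4097585 - 908739)/(-4670918 + (-159753 - 1305353)) = 3188846/(-4670918 - 1465106) = 3188846/(-6136024) = 3188846*(-1/6136024) = -1594423/3068012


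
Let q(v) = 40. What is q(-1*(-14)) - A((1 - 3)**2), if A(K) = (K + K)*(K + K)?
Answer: -24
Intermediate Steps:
A(K) = 4*K**2 (A(K) = (2*K)*(2*K) = 4*K**2)
q(-1*(-14)) - A((1 - 3)**2) = 40 - 4*((1 - 3)**2)**2 = 40 - 4*((-2)**2)**2 = 40 - 4*4**2 = 40 - 4*16 = 40 - 1*64 = 40 - 64 = -24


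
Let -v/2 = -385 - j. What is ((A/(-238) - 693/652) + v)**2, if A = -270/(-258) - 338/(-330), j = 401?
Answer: 747836580588260017627369/303035783032659600 ≈ 2.4678e+6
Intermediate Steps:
A = 14692/7095 (A = -270*(-1/258) - 338*(-1/330) = 45/43 + 169/165 = 14692/7095 ≈ 2.0708)
v = 1572 (v = -2*(-385 - 1*401) = -2*(-385 - 401) = -2*(-786) = 1572)
((A/(-238) - 693/652) + v)**2 = (((14692/7095)/(-238) - 693/652) + 1572)**2 = (((14692/7095)*(-1/238) - 693*1/652) + 1572)**2 = ((-7346/844305 - 693/652) + 1572)**2 = (-589892957/550486860 + 1572)**2 = (864775450963/550486860)**2 = 747836580588260017627369/303035783032659600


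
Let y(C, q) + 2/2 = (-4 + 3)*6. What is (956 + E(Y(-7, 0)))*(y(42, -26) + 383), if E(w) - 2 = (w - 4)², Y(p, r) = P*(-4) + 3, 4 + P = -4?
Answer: 721544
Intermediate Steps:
P = -8 (P = -4 - 4 = -8)
Y(p, r) = 35 (Y(p, r) = -8*(-4) + 3 = 32 + 3 = 35)
E(w) = 2 + (-4 + w)² (E(w) = 2 + (w - 4)² = 2 + (-4 + w)²)
y(C, q) = -7 (y(C, q) = -1 + (-4 + 3)*6 = -1 - 1*6 = -1 - 6 = -7)
(956 + E(Y(-7, 0)))*(y(42, -26) + 383) = (956 + (2 + (-4 + 35)²))*(-7 + 383) = (956 + (2 + 31²))*376 = (956 + (2 + 961))*376 = (956 + 963)*376 = 1919*376 = 721544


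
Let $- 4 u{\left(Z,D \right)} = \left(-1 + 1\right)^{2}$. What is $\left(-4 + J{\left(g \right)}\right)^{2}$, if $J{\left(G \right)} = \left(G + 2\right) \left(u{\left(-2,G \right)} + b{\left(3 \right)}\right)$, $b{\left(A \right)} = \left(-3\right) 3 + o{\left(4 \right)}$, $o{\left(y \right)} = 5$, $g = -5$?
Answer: $64$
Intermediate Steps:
$u{\left(Z,D \right)} = 0$ ($u{\left(Z,D \right)} = - \frac{\left(-1 + 1\right)^{2}}{4} = - \frac{0^{2}}{4} = \left(- \frac{1}{4}\right) 0 = 0$)
$b{\left(A \right)} = -4$ ($b{\left(A \right)} = \left(-3\right) 3 + 5 = -9 + 5 = -4$)
$J{\left(G \right)} = -8 - 4 G$ ($J{\left(G \right)} = \left(G + 2\right) \left(0 - 4\right) = \left(2 + G\right) \left(-4\right) = -8 - 4 G$)
$\left(-4 + J{\left(g \right)}\right)^{2} = \left(-4 - -12\right)^{2} = \left(-4 + \left(-8 + 20\right)\right)^{2} = \left(-4 + 12\right)^{2} = 8^{2} = 64$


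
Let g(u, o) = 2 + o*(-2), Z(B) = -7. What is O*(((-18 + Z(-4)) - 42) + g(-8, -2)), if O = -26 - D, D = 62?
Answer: 5368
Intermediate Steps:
O = -88 (O = -26 - 1*62 = -26 - 62 = -88)
g(u, o) = 2 - 2*o
O*(((-18 + Z(-4)) - 42) + g(-8, -2)) = -88*(((-18 - 7) - 42) + (2 - 2*(-2))) = -88*((-25 - 42) + (2 + 4)) = -88*(-67 + 6) = -88*(-61) = 5368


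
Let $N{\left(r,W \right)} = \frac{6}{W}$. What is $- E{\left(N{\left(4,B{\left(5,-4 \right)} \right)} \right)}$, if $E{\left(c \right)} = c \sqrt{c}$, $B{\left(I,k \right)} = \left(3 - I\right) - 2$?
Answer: $\frac{3 i \sqrt{6}}{4} \approx 1.8371 i$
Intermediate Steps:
$B{\left(I,k \right)} = 1 - I$
$E{\left(c \right)} = c^{\frac{3}{2}}$
$- E{\left(N{\left(4,B{\left(5,-4 \right)} \right)} \right)} = - \left(\frac{6}{1 - 5}\right)^{\frac{3}{2}} = - \left(\frac{6}{-4}\right)^{\frac{3}{2}} = - \left(6 \left(- \frac{1}{4}\right)\right)^{\frac{3}{2}} = - \left(- \frac{3}{2}\right)^{\frac{3}{2}} = - \frac{\left(-3\right) i \sqrt{6}}{4} = \frac{3 i \sqrt{6}}{4}$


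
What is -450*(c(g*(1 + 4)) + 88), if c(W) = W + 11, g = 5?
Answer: -55800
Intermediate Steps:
c(W) = 11 + W
-450*(c(g*(1 + 4)) + 88) = -450*((11 + 5*(1 + 4)) + 88) = -450*((11 + 5*5) + 88) = -450*((11 + 25) + 88) = -450*(36 + 88) = -450*124 = -55800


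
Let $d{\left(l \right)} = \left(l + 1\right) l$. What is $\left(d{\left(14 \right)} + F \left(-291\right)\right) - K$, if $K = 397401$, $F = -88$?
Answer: $-371583$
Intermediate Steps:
$d{\left(l \right)} = l \left(1 + l\right)$ ($d{\left(l \right)} = \left(1 + l\right) l = l \left(1 + l\right)$)
$\left(d{\left(14 \right)} + F \left(-291\right)\right) - K = \left(14 \left(1 + 14\right) - -25608\right) - 397401 = \left(14 \cdot 15 + 25608\right) - 397401 = \left(210 + 25608\right) - 397401 = 25818 - 397401 = -371583$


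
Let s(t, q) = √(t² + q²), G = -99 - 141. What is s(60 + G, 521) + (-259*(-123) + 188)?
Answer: 32045 + √303841 ≈ 32596.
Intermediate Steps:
G = -240
s(t, q) = √(q² + t²)
s(60 + G, 521) + (-259*(-123) + 188) = √(521² + (60 - 240)²) + (-259*(-123) + 188) = √(271441 + (-180)²) + (31857 + 188) = √(271441 + 32400) + 32045 = √303841 + 32045 = 32045 + √303841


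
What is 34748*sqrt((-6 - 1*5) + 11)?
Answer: 0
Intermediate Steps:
34748*sqrt((-6 - 1*5) + 11) = 34748*sqrt((-6 - 5) + 11) = 34748*sqrt(-11 + 11) = 34748*sqrt(0) = 34748*0 = 0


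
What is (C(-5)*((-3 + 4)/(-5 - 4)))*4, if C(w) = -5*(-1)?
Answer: -20/9 ≈ -2.2222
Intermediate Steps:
C(w) = 5
(C(-5)*((-3 + 4)/(-5 - 4)))*4 = (5*((-3 + 4)/(-5 - 4)))*4 = (5*(1/(-9)))*4 = (5*(1*(-⅑)))*4 = (5*(-⅑))*4 = -5/9*4 = -20/9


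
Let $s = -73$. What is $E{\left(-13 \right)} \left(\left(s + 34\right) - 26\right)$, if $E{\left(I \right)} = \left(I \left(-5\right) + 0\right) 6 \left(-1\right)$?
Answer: $25350$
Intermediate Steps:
$E{\left(I \right)} = 30 I$ ($E{\left(I \right)} = \left(- 5 I + 0\right) \left(-6\right) = - 5 I \left(-6\right) = 30 I$)
$E{\left(-13 \right)} \left(\left(s + 34\right) - 26\right) = 30 \left(-13\right) \left(\left(-73 + 34\right) - 26\right) = - 390 \left(-39 - 26\right) = \left(-390\right) \left(-65\right) = 25350$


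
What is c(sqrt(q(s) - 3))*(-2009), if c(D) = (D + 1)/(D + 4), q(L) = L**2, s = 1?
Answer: 2009*(I - sqrt(2))/(sqrt(2) - 4*I) ≈ -669.67 - 473.53*I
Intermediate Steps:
c(D) = (1 + D)/(4 + D)
c(sqrt(q(s) - 3))*(-2009) = ((1 + sqrt(1**2 - 3))/(4 + sqrt(1**2 - 3)))*(-2009) = ((1 + sqrt(1 - 3))/(4 + sqrt(1 - 3)))*(-2009) = ((1 + sqrt(-2))/(4 + sqrt(-2)))*(-2009) = ((1 + I*sqrt(2))/(4 + I*sqrt(2)))*(-2009) = -2009*(1 + I*sqrt(2))/(4 + I*sqrt(2))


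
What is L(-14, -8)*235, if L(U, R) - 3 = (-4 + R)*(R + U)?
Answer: 62745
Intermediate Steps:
L(U, R) = 3 + (-4 + R)*(R + U)
L(-14, -8)*235 = (3 + (-8)² - 4*(-8) - 4*(-14) - 8*(-14))*235 = (3 + 64 + 32 + 56 + 112)*235 = 267*235 = 62745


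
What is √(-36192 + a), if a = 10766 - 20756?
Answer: I*√46182 ≈ 214.9*I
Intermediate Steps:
a = -9990
√(-36192 + a) = √(-36192 - 9990) = √(-46182) = I*√46182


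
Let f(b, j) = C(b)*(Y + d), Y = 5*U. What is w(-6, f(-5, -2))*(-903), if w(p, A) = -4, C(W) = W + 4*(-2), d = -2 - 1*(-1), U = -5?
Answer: 3612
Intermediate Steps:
d = -1 (d = -2 + 1 = -1)
C(W) = -8 + W (C(W) = W - 8 = -8 + W)
Y = -25 (Y = 5*(-5) = -25)
f(b, j) = 208 - 26*b (f(b, j) = (-8 + b)*(-25 - 1) = (-8 + b)*(-26) = 208 - 26*b)
w(-6, f(-5, -2))*(-903) = -4*(-903) = 3612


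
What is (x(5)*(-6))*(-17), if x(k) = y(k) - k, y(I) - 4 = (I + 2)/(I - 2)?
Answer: 136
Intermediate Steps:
y(I) = 4 + (2 + I)/(-2 + I) (y(I) = 4 + (I + 2)/(I - 2) = 4 + (2 + I)/(-2 + I))
x(k) = -k + (-6 + 5*k)/(-2 + k) (x(k) = (-6 + 5*k)/(-2 + k) - k = -k + (-6 + 5*k)/(-2 + k))
(x(5)*(-6))*(-17) = (((-6 - 1*5² + 7*5)/(-2 + 5))*(-6))*(-17) = (((-6 - 1*25 + 35)/3)*(-6))*(-17) = (((-6 - 25 + 35)/3)*(-6))*(-17) = (((⅓)*4)*(-6))*(-17) = ((4/3)*(-6))*(-17) = -8*(-17) = 136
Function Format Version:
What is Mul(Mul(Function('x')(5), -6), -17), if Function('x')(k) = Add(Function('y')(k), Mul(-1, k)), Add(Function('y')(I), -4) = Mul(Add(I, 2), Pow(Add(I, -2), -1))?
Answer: 136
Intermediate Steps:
Function('y')(I) = Add(4, Mul(Pow(Add(-2, I), -1), Add(2, I))) (Function('y')(I) = Add(4, Mul(Add(I, 2), Pow(Add(I, -2), -1))) = Add(4, Mul(Add(2, I), Pow(Add(-2, I), -1))) = Add(4, Mul(Pow(Add(-2, I), -1), Add(2, I))))
Function('x')(k) = Add(Mul(-1, k), Mul(Pow(Add(-2, k), -1), Add(-6, Mul(5, k)))) (Function('x')(k) = Add(Mul(Pow(Add(-2, k), -1), Add(-6, Mul(5, k))), Mul(-1, k)) = Add(Mul(-1, k), Mul(Pow(Add(-2, k), -1), Add(-6, Mul(5, k)))))
Mul(Mul(Function('x')(5), -6), -17) = Mul(Mul(Mul(Pow(Add(-2, 5), -1), Add(-6, Mul(-1, Pow(5, 2)), Mul(7, 5))), -6), -17) = Mul(Mul(Mul(Pow(3, -1), Add(-6, Mul(-1, 25), 35)), -6), -17) = Mul(Mul(Mul(Rational(1, 3), Add(-6, -25, 35)), -6), -17) = Mul(Mul(Mul(Rational(1, 3), 4), -6), -17) = Mul(Mul(Rational(4, 3), -6), -17) = Mul(-8, -17) = 136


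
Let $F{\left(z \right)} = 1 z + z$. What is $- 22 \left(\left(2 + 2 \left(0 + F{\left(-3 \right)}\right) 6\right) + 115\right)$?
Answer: $-990$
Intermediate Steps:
$F{\left(z \right)} = 2 z$ ($F{\left(z \right)} = z + z = 2 z$)
$- 22 \left(\left(2 + 2 \left(0 + F{\left(-3 \right)}\right) 6\right) + 115\right) = - 22 \left(\left(2 + 2 \left(0 + 2 \left(-3\right)\right) 6\right) + 115\right) = - 22 \left(\left(2 + 2 \left(0 - 6\right) 6\right) + 115\right) = - 22 \left(\left(2 + 2 \left(\left(-6\right) 6\right)\right) + 115\right) = - 22 \left(\left(2 + 2 \left(-36\right)\right) + 115\right) = - 22 \left(\left(2 - 72\right) + 115\right) = - 22 \left(-70 + 115\right) = \left(-22\right) 45 = -990$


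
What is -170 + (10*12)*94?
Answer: 11110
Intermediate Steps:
-170 + (10*12)*94 = -170 + 120*94 = -170 + 11280 = 11110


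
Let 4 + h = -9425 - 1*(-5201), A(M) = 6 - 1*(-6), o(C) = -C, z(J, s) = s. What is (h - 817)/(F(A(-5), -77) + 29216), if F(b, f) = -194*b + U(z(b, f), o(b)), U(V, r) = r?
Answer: -5045/26876 ≈ -0.18771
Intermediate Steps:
A(M) = 12 (A(M) = 6 + 6 = 12)
h = -4228 (h = -4 + (-9425 - 1*(-5201)) = -4 + (-9425 + 5201) = -4 - 4224 = -4228)
F(b, f) = -195*b (F(b, f) = -194*b - b = -195*b)
(h - 817)/(F(A(-5), -77) + 29216) = (-4228 - 817)/(-195*12 + 29216) = -5045/(-2340 + 29216) = -5045/26876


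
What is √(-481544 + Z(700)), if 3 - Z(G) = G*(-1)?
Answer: I*√480841 ≈ 693.43*I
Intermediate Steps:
Z(G) = 3 + G (Z(G) = 3 - G*(-1) = 3 - (-1)*G = 3 + G)
√(-481544 + Z(700)) = √(-481544 + (3 + 700)) = √(-481544 + 703) = √(-480841) = I*√480841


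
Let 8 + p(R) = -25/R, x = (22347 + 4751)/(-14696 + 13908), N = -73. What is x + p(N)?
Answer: -1209323/28762 ≈ -42.046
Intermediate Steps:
x = -13549/394 (x = 27098/(-788) = 27098*(-1/788) = -13549/394 ≈ -34.388)
p(R) = -8 - 25/R
x + p(N) = -13549/394 + (-8 - 25/(-73)) = -13549/394 + (-8 - 25*(-1/73)) = -13549/394 + (-8 + 25/73) = -13549/394 - 559/73 = -1209323/28762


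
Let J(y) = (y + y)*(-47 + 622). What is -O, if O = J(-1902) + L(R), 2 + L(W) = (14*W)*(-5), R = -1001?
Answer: 2117232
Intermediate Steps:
L(W) = -2 - 70*W (L(W) = -2 + (14*W)*(-5) = -2 - 70*W)
J(y) = 1150*y (J(y) = (2*y)*575 = 1150*y)
O = -2117232 (O = 1150*(-1902) + (-2 - 70*(-1001)) = -2187300 + (-2 + 70070) = -2187300 + 70068 = -2117232)
-O = -1*(-2117232) = 2117232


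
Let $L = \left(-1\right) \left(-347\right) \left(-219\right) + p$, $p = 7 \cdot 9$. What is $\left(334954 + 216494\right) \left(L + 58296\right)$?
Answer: $-9724234032$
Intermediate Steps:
$p = 63$
$L = -75930$ ($L = \left(-1\right) \left(-347\right) \left(-219\right) + 63 = 347 \left(-219\right) + 63 = -75993 + 63 = -75930$)
$\left(334954 + 216494\right) \left(L + 58296\right) = \left(334954 + 216494\right) \left(-75930 + 58296\right) = 551448 \left(-17634\right) = -9724234032$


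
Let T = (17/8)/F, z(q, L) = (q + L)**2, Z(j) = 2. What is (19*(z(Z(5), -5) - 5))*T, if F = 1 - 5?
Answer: -323/8 ≈ -40.375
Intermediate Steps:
z(q, L) = (L + q)**2
F = -4
T = -17/32 (T = (17/8)/(-4) = (17*(1/8))*(-1/4) = (17/8)*(-1/4) = -17/32 ≈ -0.53125)
(19*(z(Z(5), -5) - 5))*T = (19*((-5 + 2)**2 - 5))*(-17/32) = (19*((-3)**2 - 5))*(-17/32) = (19*(9 - 5))*(-17/32) = (19*4)*(-17/32) = 76*(-17/32) = -323/8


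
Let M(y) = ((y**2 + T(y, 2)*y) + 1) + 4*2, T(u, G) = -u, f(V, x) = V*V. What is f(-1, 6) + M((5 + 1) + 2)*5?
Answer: 46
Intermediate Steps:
f(V, x) = V**2
M(y) = 9 (M(y) = ((y**2 + (-y)*y) + 1) + 4*2 = ((y**2 - y**2) + 1) + 8 = (0 + 1) + 8 = 1 + 8 = 9)
f(-1, 6) + M((5 + 1) + 2)*5 = (-1)**2 + 9*5 = 1 + 45 = 46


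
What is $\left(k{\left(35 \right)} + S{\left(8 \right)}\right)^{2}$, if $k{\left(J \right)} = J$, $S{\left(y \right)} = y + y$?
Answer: $2601$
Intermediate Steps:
$S{\left(y \right)} = 2 y$
$\left(k{\left(35 \right)} + S{\left(8 \right)}\right)^{2} = \left(35 + 2 \cdot 8\right)^{2} = \left(35 + 16\right)^{2} = 51^{2} = 2601$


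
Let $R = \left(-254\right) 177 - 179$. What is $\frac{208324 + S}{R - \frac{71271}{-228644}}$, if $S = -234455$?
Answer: $\frac{5974696364}{10320232957} \approx 0.57893$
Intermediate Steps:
$R = -45137$ ($R = -44958 - 179 = -45137$)
$\frac{208324 + S}{R - \frac{71271}{-228644}} = \frac{208324 - 234455}{-45137 - \frac{71271}{-228644}} = - \frac{26131}{-45137 - - \frac{71271}{228644}} = - \frac{26131}{-45137 + \frac{71271}{228644}} = - \frac{26131}{- \frac{10320232957}{228644}} = \left(-26131\right) \left(- \frac{228644}{10320232957}\right) = \frac{5974696364}{10320232957}$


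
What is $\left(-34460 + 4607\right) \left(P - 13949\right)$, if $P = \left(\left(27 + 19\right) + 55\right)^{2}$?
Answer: $111889044$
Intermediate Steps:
$P = 10201$ ($P = \left(46 + 55\right)^{2} = 101^{2} = 10201$)
$\left(-34460 + 4607\right) \left(P - 13949\right) = \left(-34460 + 4607\right) \left(10201 - 13949\right) = \left(-29853\right) \left(-3748\right) = 111889044$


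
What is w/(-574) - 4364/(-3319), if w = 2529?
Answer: -5888815/1905106 ≈ -3.0911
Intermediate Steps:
w/(-574) - 4364/(-3319) = 2529/(-574) - 4364/(-3319) = 2529*(-1/574) - 4364*(-1/3319) = -2529/574 + 4364/3319 = -5888815/1905106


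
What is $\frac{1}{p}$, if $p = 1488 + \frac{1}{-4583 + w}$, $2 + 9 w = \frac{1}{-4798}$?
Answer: $\frac{65970901}{98164686294} \approx 0.00067204$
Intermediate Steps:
$w = - \frac{3199}{14394}$ ($w = - \frac{2}{9} + \frac{1}{9 \left(-4798\right)} = - \frac{2}{9} + \frac{1}{9} \left(- \frac{1}{4798}\right) = - \frac{2}{9} - \frac{1}{43182} = - \frac{3199}{14394} \approx -0.22225$)
$p = \frac{98164686294}{65970901}$ ($p = 1488 + \frac{1}{-4583 - \frac{3199}{14394}} = 1488 + \frac{1}{- \frac{65970901}{14394}} = 1488 - \frac{14394}{65970901} = \frac{98164686294}{65970901} \approx 1488.0$)
$\frac{1}{p} = \frac{1}{\frac{98164686294}{65970901}} = \frac{65970901}{98164686294}$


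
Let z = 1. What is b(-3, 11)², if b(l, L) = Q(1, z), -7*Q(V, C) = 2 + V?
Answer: 9/49 ≈ 0.18367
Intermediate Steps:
Q(V, C) = -2/7 - V/7 (Q(V, C) = -(2 + V)/7 = -2/7 - V/7)
b(l, L) = -3/7 (b(l, L) = -2/7 - ⅐*1 = -2/7 - ⅐ = -3/7)
b(-3, 11)² = (-3/7)² = 9/49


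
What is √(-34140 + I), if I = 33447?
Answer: 3*I*√77 ≈ 26.325*I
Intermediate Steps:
√(-34140 + I) = √(-34140 + 33447) = √(-693) = 3*I*√77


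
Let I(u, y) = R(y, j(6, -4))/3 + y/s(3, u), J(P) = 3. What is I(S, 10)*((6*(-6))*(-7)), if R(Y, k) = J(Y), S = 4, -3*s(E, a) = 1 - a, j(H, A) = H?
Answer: 2772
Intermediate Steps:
s(E, a) = -⅓ + a/3 (s(E, a) = -(1 - a)/3 = -⅓ + a/3)
R(Y, k) = 3
I(u, y) = 1 + y/(-⅓ + u/3) (I(u, y) = 3/3 + y/(-⅓ + u/3) = 3*(⅓) + y/(-⅓ + u/3) = 1 + y/(-⅓ + u/3))
I(S, 10)*((6*(-6))*(-7)) = ((-1 + 4 + 3*10)/(-1 + 4))*((6*(-6))*(-7)) = ((-1 + 4 + 30)/3)*(-36*(-7)) = ((⅓)*33)*252 = 11*252 = 2772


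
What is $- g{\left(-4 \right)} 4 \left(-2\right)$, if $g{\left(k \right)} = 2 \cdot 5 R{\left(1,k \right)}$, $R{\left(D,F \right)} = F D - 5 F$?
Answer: $1280$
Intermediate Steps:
$R{\left(D,F \right)} = - 5 F + D F$ ($R{\left(D,F \right)} = D F - 5 F = - 5 F + D F$)
$g{\left(k \right)} = - 40 k$ ($g{\left(k \right)} = 2 \cdot 5 k \left(-5 + 1\right) = 10 k \left(-4\right) = 10 \left(- 4 k\right) = - 40 k$)
$- g{\left(-4 \right)} 4 \left(-2\right) = - \left(-40\right) \left(-4\right) 4 \left(-2\right) = - 160 \cdot 4 \left(-2\right) = - 640 \left(-2\right) = \left(-1\right) \left(-1280\right) = 1280$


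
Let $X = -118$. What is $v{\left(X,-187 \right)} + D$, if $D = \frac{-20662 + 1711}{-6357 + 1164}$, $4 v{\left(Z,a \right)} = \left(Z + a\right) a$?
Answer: $\frac{98752853}{6924} \approx 14262.0$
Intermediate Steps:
$v{\left(Z,a \right)} = \frac{a \left(Z + a\right)}{4}$ ($v{\left(Z,a \right)} = \frac{\left(Z + a\right) a}{4} = \frac{a \left(Z + a\right)}{4}$)
$D = \frac{6317}{1731}$ ($D = - \frac{18951}{-5193} = \left(-18951\right) \left(- \frac{1}{5193}\right) = \frac{6317}{1731} \approx 3.6493$)
$v{\left(X,-187 \right)} + D = \frac{1}{4} \left(-187\right) \left(-118 - 187\right) + \frac{6317}{1731} = \frac{1}{4} \left(-187\right) \left(-305\right) + \frac{6317}{1731} = \frac{57035}{4} + \frac{6317}{1731} = \frac{98752853}{6924}$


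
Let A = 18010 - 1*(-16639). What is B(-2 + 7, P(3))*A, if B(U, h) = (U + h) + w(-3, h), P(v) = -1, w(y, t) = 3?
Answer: 242543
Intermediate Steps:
B(U, h) = 3 + U + h (B(U, h) = (U + h) + 3 = 3 + U + h)
A = 34649 (A = 18010 + 16639 = 34649)
B(-2 + 7, P(3))*A = (3 + (-2 + 7) - 1)*34649 = (3 + 5 - 1)*34649 = 7*34649 = 242543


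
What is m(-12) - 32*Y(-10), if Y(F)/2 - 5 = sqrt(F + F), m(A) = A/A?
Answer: -319 - 128*I*sqrt(5) ≈ -319.0 - 286.22*I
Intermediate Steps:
m(A) = 1
Y(F) = 10 + 2*sqrt(2)*sqrt(F) (Y(F) = 10 + 2*sqrt(F + F) = 10 + 2*sqrt(2*F) = 10 + 2*(sqrt(2)*sqrt(F)) = 10 + 2*sqrt(2)*sqrt(F))
m(-12) - 32*Y(-10) = 1 - 32*(10 + 2*sqrt(2)*sqrt(-10)) = 1 - 32*(10 + 2*sqrt(2)*(I*sqrt(10))) = 1 - 32*(10 + 4*I*sqrt(5)) = 1 + (-320 - 128*I*sqrt(5)) = -319 - 128*I*sqrt(5)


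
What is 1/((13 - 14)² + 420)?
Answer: 1/421 ≈ 0.0023753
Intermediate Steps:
1/((13 - 14)² + 420) = 1/((-1)² + 420) = 1/(1 + 420) = 1/421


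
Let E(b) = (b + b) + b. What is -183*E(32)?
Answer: -17568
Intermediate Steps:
E(b) = 3*b (E(b) = 2*b + b = 3*b)
-183*E(32) = -549*32 = -183*96 = -17568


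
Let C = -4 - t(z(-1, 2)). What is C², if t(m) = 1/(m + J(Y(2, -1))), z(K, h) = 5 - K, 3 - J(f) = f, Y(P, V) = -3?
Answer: 2401/144 ≈ 16.674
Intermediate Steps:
J(f) = 3 - f
t(m) = 1/(6 + m) (t(m) = 1/(m + (3 - 1*(-3))) = 1/(m + (3 + 3)) = 1/(m + 6) = 1/(6 + m))
C = -49/12 (C = -4 - 1/(6 + (5 - 1*(-1))) = -4 - 1/(6 + (5 + 1)) = -4 - 1/(6 + 6) = -4 - 1/12 = -49/12 ≈ -4.0833)
C² = (-49/12)² = 2401/144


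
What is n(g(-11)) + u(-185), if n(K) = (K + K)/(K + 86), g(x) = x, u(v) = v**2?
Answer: 2566853/75 ≈ 34225.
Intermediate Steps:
n(K) = 2*K/(86 + K) (n(K) = (2*K)/(86 + K) = 2*K/(86 + K))
n(g(-11)) + u(-185) = 2*(-11)/(86 - 11) + (-185)**2 = 2*(-11)/75 + 34225 = 2*(-11)*(1/75) + 34225 = -22/75 + 34225 = 2566853/75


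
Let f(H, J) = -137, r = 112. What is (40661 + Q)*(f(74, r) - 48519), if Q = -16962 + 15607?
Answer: -1912472736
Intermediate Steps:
Q = -1355
(40661 + Q)*(f(74, r) - 48519) = (40661 - 1355)*(-137 - 48519) = 39306*(-48656) = -1912472736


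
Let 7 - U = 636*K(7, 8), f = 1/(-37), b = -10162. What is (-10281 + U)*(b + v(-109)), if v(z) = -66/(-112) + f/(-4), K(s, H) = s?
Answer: 4189831371/28 ≈ 1.4964e+8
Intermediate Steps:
f = -1/37 ≈ -0.027027
v(z) = 1235/2072 (v(z) = -66/(-112) - 1/37/(-4) = -66*(-1/112) - 1/37*(-¼) = 33/56 + 1/148 = 1235/2072)
U = -4445 (U = 7 - 636*7 = 7 - 1*4452 = 7 - 4452 = -4445)
(-10281 + U)*(b + v(-109)) = (-10281 - 4445)*(-10162 + 1235/2072) = -14726*(-21054429/2072) = 4189831371/28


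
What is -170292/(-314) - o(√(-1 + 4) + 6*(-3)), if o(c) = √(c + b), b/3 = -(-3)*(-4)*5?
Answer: 85146/157 - √(-198 + √3) ≈ 542.33 - 14.01*I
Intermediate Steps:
b = -180 (b = 3*(-(-3)*(-4)*5) = 3*(-1*12*5) = 3*(-12*5) = 3*(-60) = -180)
o(c) = √(-180 + c) (o(c) = √(c - 180) = √(-180 + c))
-170292/(-314) - o(√(-1 + 4) + 6*(-3)) = -170292/(-314) - √(-180 + (√(-1 + 4) + 6*(-3))) = -170292*(-1)/314 - √(-180 + (√3 - 18)) = -138*(-617/157) - √(-180 + (-18 + √3)) = 85146/157 - √(-198 + √3)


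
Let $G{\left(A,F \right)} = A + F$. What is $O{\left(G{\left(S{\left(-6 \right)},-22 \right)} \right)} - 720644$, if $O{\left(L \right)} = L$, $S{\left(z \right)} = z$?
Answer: $-720672$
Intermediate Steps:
$O{\left(G{\left(S{\left(-6 \right)},-22 \right)} \right)} - 720644 = \left(-6 - 22\right) - 720644 = -28 - 720644 = -720672$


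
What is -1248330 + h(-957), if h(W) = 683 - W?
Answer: -1246690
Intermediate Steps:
-1248330 + h(-957) = -1248330 + (683 - 1*(-957)) = -1248330 + (683 + 957) = -1248330 + 1640 = -1246690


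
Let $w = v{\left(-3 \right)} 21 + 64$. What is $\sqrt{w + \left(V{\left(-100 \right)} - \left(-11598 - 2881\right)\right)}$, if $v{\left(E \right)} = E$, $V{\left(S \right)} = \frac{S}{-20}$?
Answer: $\sqrt{14485} \approx 120.35$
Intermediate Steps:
$V{\left(S \right)} = - \frac{S}{20}$ ($V{\left(S \right)} = S \left(- \frac{1}{20}\right) = - \frac{S}{20}$)
$w = 1$ ($w = \left(-3\right) 21 + 64 = -63 + 64 = 1$)
$\sqrt{w + \left(V{\left(-100 \right)} - \left(-11598 - 2881\right)\right)} = \sqrt{1 - -14484} = \sqrt{1 + \left(5 - -14479\right)} = \sqrt{1 + \left(5 + 14479\right)} = \sqrt{1 + 14484} = \sqrt{14485}$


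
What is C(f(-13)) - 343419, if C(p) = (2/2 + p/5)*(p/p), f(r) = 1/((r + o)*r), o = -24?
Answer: -825920289/2405 ≈ -3.4342e+5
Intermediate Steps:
f(r) = 1/(r*(-24 + r)) (f(r) = 1/((r - 24)*r) = 1/((-24 + r)*r) = 1/(r*(-24 + r)))
C(p) = 1 + p/5 (C(p) = (2*(½) + p*(⅕))*1 = (1 + p/5)*1 = 1 + p/5)
C(f(-13)) - 343419 = (1 + (1/((-13)*(-24 - 13)))/5) - 343419 = (1 + (-1/13/(-37))/5) - 343419 = (1 + (-1/13*(-1/37))/5) - 343419 = (1 + (⅕)*(1/481)) - 343419 = (1 + 1/2405) - 343419 = 2406/2405 - 343419 = -825920289/2405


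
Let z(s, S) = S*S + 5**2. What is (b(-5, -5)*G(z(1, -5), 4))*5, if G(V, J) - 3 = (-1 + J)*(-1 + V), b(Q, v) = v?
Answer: -3750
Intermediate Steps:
z(s, S) = 25 + S**2 (z(s, S) = S**2 + 25 = 25 + S**2)
G(V, J) = 3 + (-1 + J)*(-1 + V)
(b(-5, -5)*G(z(1, -5), 4))*5 = -5*(4 - 1*4 - (25 + (-5)**2) + 4*(25 + (-5)**2))*5 = -5*(4 - 4 - (25 + 25) + 4*(25 + 25))*5 = -5*(4 - 4 - 1*50 + 4*50)*5 = -5*(4 - 4 - 50 + 200)*5 = -5*150*5 = -750*5 = -3750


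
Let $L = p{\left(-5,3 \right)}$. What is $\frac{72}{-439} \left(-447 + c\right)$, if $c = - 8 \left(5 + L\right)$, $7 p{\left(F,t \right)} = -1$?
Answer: $\frac{244872}{3073} \approx 79.685$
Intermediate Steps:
$p{\left(F,t \right)} = - \frac{1}{7}$ ($p{\left(F,t \right)} = \frac{1}{7} \left(-1\right) = - \frac{1}{7}$)
$L = - \frac{1}{7} \approx -0.14286$
$c = - \frac{272}{7}$ ($c = - 8 \left(5 - \frac{1}{7}\right) = \left(-8\right) \frac{34}{7} = - \frac{272}{7} \approx -38.857$)
$\frac{72}{-439} \left(-447 + c\right) = \frac{72}{-439} \left(-447 - \frac{272}{7}\right) = 72 \left(- \frac{1}{439}\right) \left(- \frac{3401}{7}\right) = \left(- \frac{72}{439}\right) \left(- \frac{3401}{7}\right) = \frac{244872}{3073}$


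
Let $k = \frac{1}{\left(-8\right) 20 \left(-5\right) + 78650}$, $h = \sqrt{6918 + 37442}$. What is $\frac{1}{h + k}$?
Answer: $- \frac{79450}{280013738899999} + \frac{12624605000 \sqrt{11090}}{280013738899999} \approx 0.0047479$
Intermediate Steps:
$h = 2 \sqrt{11090}$ ($h = \sqrt{44360} = 2 \sqrt{11090} \approx 210.62$)
$k = \frac{1}{79450}$ ($k = \frac{1}{\left(-160\right) \left(-5\right) + 78650} = \frac{1}{800 + 78650} = \frac{1}{79450} \approx 1.2587 \cdot 10^{-5}$)
$\frac{1}{h + k} = \frac{1}{2 \sqrt{11090} + \frac{1}{79450}} = \frac{1}{\frac{1}{79450} + 2 \sqrt{11090}}$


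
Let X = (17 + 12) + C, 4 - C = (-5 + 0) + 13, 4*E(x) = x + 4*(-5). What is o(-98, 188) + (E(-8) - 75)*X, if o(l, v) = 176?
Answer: -1874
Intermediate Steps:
E(x) = -5 + x/4 (E(x) = (x + 4*(-5))/4 = (x - 20)/4 = (-20 + x)/4 = -5 + x/4)
C = -4 (C = 4 - ((-5 + 0) + 13) = 4 - (-5 + 13) = 4 - 1*8 = 4 - 8 = -4)
X = 25 (X = (17 + 12) - 4 = 29 - 4 = 25)
o(-98, 188) + (E(-8) - 75)*X = 176 + ((-5 + (¼)*(-8)) - 75)*25 = 176 + ((-5 - 2) - 75)*25 = 176 + (-7 - 75)*25 = 176 - 82*25 = 176 - 2050 = -1874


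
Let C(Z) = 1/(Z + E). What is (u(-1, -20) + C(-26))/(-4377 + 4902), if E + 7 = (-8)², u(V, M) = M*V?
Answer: 207/5425 ≈ 0.038157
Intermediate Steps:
E = 57 (E = -7 + (-8)² = -7 + 64 = 57)
C(Z) = 1/(57 + Z) (C(Z) = 1/(Z + 57) = 1/(57 + Z))
(u(-1, -20) + C(-26))/(-4377 + 4902) = (-20*(-1) + 1/(57 - 26))/(-4377 + 4902) = (20 + 1/31)/525 = (20 + 1/31)*(1/525) = (621/31)*(1/525) = 207/5425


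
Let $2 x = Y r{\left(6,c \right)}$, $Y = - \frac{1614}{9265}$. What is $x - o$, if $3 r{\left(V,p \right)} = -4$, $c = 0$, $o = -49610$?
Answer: $\frac{459637726}{9265} \approx 49610.0$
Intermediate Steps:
$r{\left(V,p \right)} = - \frac{4}{3}$ ($r{\left(V,p \right)} = \frac{1}{3} \left(-4\right) = - \frac{4}{3}$)
$Y = - \frac{1614}{9265}$ ($Y = \left(-1614\right) \frac{1}{9265} = - \frac{1614}{9265} \approx -0.1742$)
$x = \frac{1076}{9265}$ ($x = \frac{\left(- \frac{1614}{9265}\right) \left(- \frac{4}{3}\right)}{2} = \frac{1}{2} \cdot \frac{2152}{9265} = \frac{1076}{9265} \approx 0.11614$)
$x - o = \frac{1076}{9265} - -49610 = \frac{1076}{9265} + 49610 = \frac{459637726}{9265}$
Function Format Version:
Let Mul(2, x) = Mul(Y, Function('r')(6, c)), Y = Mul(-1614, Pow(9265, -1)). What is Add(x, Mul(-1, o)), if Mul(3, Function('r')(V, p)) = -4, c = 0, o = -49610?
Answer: Rational(459637726, 9265) ≈ 49610.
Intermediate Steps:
Function('r')(V, p) = Rational(-4, 3) (Function('r')(V, p) = Mul(Rational(1, 3), -4) = Rational(-4, 3))
Y = Rational(-1614, 9265) (Y = Mul(-1614, Rational(1, 9265)) = Rational(-1614, 9265) ≈ -0.17420)
x = Rational(1076, 9265) (x = Mul(Rational(1, 2), Mul(Rational(-1614, 9265), Rational(-4, 3))) = Mul(Rational(1, 2), Rational(2152, 9265)) = Rational(1076, 9265) ≈ 0.11614)
Add(x, Mul(-1, o)) = Add(Rational(1076, 9265), Mul(-1, -49610)) = Add(Rational(1076, 9265), 49610) = Rational(459637726, 9265)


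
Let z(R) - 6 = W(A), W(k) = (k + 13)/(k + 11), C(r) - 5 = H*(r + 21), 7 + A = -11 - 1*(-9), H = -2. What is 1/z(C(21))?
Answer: 1/8 ≈ 0.12500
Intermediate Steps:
A = -9 (A = -7 + (-11 - 1*(-9)) = -7 + (-11 + 9) = -7 - 2 = -9)
C(r) = -37 - 2*r (C(r) = 5 - 2*(r + 21) = 5 - 2*(21 + r) = 5 + (-42 - 2*r) = -37 - 2*r)
W(k) = (13 + k)/(11 + k)
z(R) = 8 (z(R) = 6 + (13 - 9)/(11 - 9) = 6 + 4/2 = 6 + (1/2)*4 = 6 + 2 = 8)
1/z(C(21)) = 1/8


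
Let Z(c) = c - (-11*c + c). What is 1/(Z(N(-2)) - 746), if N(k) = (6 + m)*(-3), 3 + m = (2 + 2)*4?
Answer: -1/1373 ≈ -0.00072833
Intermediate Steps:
m = 13 (m = -3 + (2 + 2)*4 = -3 + 4*4 = -3 + 16 = 13)
N(k) = -57 (N(k) = (6 + 13)*(-3) = 19*(-3) = -57)
Z(c) = 11*c (Z(c) = c - (-10)*c = c + 10*c = 11*c)
1/(Z(N(-2)) - 746) = 1/(11*(-57) - 746) = 1/(-627 - 746) = 1/(-1373) = -1/1373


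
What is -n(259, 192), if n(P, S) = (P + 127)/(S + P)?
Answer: -386/451 ≈ -0.85588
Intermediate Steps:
n(P, S) = (127 + P)/(P + S)
-n(259, 192) = -(127 + 259)/(259 + 192) = -386/451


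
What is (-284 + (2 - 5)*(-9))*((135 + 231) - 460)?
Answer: 24158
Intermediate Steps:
(-284 + (2 - 5)*(-9))*((135 + 231) - 460) = (-284 - 3*(-9))*(366 - 460) = (-284 + 27)*(-94) = -257*(-94) = 24158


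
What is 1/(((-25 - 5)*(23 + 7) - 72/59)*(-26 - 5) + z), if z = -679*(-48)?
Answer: 59/3571260 ≈ 1.6521e-5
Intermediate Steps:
z = 32592
1/(((-25 - 5)*(23 + 7) - 72/59)*(-26 - 5) + z) = 1/(((-25 - 5)*(23 + 7) - 72/59)*(-26 - 5) + 32592) = 1/((-30*30 - 72/59)*(-31) + 32592) = 1/((-900 - 1*72/59)*(-31) + 32592) = 1/((-900 - 72/59)*(-31) + 32592) = 1/(-53172/59*(-31) + 32592) = 1/(1648332/59 + 32592) = 1/(3571260/59) = 59/3571260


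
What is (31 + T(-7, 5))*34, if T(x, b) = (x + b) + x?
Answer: 748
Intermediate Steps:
T(x, b) = b + 2*x (T(x, b) = (b + x) + x = b + 2*x)
(31 + T(-7, 5))*34 = (31 + (5 + 2*(-7)))*34 = (31 + (5 - 14))*34 = (31 - 9)*34 = 22*34 = 748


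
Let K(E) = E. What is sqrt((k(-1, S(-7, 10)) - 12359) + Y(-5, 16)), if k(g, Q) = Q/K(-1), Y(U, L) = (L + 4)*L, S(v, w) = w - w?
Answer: I*sqrt(12039) ≈ 109.72*I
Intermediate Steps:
S(v, w) = 0
Y(U, L) = L*(4 + L) (Y(U, L) = (4 + L)*L = L*(4 + L))
k(g, Q) = -Q (k(g, Q) = Q/(-1) = Q*(-1) = -Q)
sqrt((k(-1, S(-7, 10)) - 12359) + Y(-5, 16)) = sqrt((-1*0 - 12359) + 16*(4 + 16)) = sqrt((0 - 12359) + 16*20) = sqrt(-12359 + 320) = sqrt(-12039) = I*sqrt(12039)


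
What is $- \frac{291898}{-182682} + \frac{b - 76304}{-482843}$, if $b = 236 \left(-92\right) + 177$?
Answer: $\frac{79407165106}{44103362463} \approx 1.8005$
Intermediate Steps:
$b = -21535$ ($b = -21712 + 177 = -21535$)
$- \frac{291898}{-182682} + \frac{b - 76304}{-482843} = - \frac{291898}{-182682} + \frac{-21535 - 76304}{-482843} = \left(-291898\right) \left(- \frac{1}{182682}\right) + \left(-21535 - 76304\right) \left(- \frac{1}{482843}\right) = \frac{145949}{91341} - - \frac{97839}{482843} = \frac{145949}{91341} + \frac{97839}{482843} = \frac{79407165106}{44103362463}$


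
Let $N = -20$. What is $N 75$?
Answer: $-1500$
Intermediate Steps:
$N 75 = \left(-20\right) 75 = -1500$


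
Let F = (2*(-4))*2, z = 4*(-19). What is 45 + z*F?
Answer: 1261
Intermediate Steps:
z = -76
F = -16 (F = -8*2 = -16)
45 + z*F = 45 - 76*(-16) = 45 + 1216 = 1261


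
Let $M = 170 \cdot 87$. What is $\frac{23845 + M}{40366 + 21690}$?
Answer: $\frac{38635}{62056} \approx 0.62258$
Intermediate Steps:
$M = 14790$
$\frac{23845 + M}{40366 + 21690} = \frac{23845 + 14790}{40366 + 21690} = \frac{38635}{62056}$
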